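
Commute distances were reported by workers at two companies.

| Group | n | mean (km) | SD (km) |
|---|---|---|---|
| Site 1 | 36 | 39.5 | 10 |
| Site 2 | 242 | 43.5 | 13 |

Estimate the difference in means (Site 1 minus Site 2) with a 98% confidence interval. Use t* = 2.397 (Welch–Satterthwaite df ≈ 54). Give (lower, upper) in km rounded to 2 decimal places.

SE₁ = s₁/√n₁ = 10/√36 = 1.6667; SE₂ = 13/√242 = 0.8357.
Independent samples, unequal variances: SE_diff = √(SE₁² + SE₂²) = √(2.77788889 + 0.69839449) = 1.8645.
t* = 2.397, so margin of error = 2.397 × 1.8645 = 4.4692.
Difference in means = 39.5 − 43.5 = -4.0000.
-4.0000 ± 4.4692 → (-8.47, 0.47).

(-8.47, 0.47)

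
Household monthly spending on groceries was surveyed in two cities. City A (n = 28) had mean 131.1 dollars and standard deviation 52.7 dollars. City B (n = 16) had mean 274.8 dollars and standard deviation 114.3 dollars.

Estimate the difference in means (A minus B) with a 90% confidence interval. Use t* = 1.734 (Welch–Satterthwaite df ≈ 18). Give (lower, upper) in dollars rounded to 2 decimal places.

(-196.17, -91.23)

Standard errors of each mean: 52.7/√28 = 9.9594 and 114.3/√16 = 28.5750.
SE(x̄₁ − x̄₂) = √(9.9594² + 28.5750²) = 30.2609 for independent samples with unequal variances.
With t* = 1.734, the margin is 1.734 × 30.2609 = 52.4724.
x̄₁ − x̄₂ = 131.1 − 274.8 = -143.7000; the interval is -143.7000 ± 52.4724 = (-196.17, -91.23).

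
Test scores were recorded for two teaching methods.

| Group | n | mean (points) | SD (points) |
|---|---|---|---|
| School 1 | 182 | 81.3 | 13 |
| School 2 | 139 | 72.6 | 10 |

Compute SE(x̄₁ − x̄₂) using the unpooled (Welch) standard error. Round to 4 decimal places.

1.2837

Standard errors of each mean: 13/√182 = 0.9636 and 10/√139 = 0.8482.
SE(x̄₁ − x̄₂) = √(0.9636² + 0.8482²) = 1.2837 for independent samples with unequal variances.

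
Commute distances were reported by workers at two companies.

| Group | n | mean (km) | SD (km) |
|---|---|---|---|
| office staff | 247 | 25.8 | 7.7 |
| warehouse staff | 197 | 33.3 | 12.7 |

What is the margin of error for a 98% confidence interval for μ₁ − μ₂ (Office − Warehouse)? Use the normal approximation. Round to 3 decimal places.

Per-group SEs: s₁/√n₁ = 7.7/√247 = 0.4899, s₂/√n₂ = 12.7/√197 = 0.9048.
Unpooled SE of the difference: √(0.24000201 + 0.81866304) = 1.0289.
Margin of error = z* · SE = 2.326 × 1.0289 = 2.3932.

2.393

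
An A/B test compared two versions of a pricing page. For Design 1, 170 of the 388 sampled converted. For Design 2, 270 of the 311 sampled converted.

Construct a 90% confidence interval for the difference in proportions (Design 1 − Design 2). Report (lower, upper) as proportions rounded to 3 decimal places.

p̂₁ = 170/388 = 0.4381 and p̂₂ = 270/311 = 0.8682.
SE₁ = √(p̂₁(1−p̂₁)/n₁) = √(0.4381·0.5619/388) = 0.02519; SE₂ = √(0.8682·0.1318/311) = 0.01918.
Independent samples: SE of the difference = √(SE₁² + SE₂²) = √(0.0006345361 + 0.0003678724) = 0.03166.
z* for 90% confidence is 1.645, so the margin of error is 1.645 × 0.03166 = 0.05208.
Point estimate p̂₁ − p̂₂ = 0.4381 − 0.8682 = -0.4301.
-0.4301 ± 0.05208 → (-0.482, -0.378).

(-0.482, -0.378)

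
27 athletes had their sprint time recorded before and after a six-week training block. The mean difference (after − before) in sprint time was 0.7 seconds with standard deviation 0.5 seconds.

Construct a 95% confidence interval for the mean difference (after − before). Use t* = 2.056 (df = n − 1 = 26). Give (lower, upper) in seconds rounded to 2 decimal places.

Paired design: SE = s_d/√n = 0.5/√27 = 0.0962.
t* = 2.056; margin of error = 2.056 × 0.0962 = 0.1978.
0.7 ± 0.1978 → (0.50, 0.90).

(0.50, 0.90)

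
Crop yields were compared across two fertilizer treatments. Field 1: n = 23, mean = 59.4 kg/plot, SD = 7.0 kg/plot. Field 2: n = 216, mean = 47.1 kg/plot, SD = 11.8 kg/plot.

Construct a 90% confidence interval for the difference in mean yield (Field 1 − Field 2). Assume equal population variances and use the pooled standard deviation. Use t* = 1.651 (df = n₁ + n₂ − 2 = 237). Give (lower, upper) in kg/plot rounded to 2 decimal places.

Pooled variance s_p² = [22·7.0² + 215·11.8²] / (23+216−2) = 130.8633, so s_p = 11.4395.
SE_diff = s_p·√(1/n₁ + 1/n₂) = 11.4395·√(1/23 + 1/216) = 2.5091.
t* = 1.651; margin = 1.651 × 2.5091 = 4.1425.
Difference = 59.4 − 47.1 = 12.3000.
12.3000 ± 4.1425 → (8.16, 16.44).

(8.16, 16.44)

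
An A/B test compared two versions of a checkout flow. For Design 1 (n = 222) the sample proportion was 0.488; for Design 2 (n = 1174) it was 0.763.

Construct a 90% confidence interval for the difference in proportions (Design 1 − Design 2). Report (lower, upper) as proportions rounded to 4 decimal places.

The two standard errors are √(0.4880×0.5120/222) = 0.03355 and √(0.7630×0.2370/1174) = 0.01241.
Because the samples are independent, SE_diff = √(0.03355² + 0.01241²) = 0.03577.
Using z* = 1.645 for 90%, ME = 1.645 × 0.03577 = 0.05884.
p̂₁ − p̂₂ = -0.2750; interval -0.2750 ± 0.05884 gives (-0.3338, -0.2162).

(-0.3338, -0.2162)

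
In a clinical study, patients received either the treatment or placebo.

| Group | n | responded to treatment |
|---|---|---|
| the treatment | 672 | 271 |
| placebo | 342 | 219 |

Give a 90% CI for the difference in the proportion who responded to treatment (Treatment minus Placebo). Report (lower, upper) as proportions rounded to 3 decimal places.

p̂₁ = 271/672 = 0.4033 and p̂₂ = 219/342 = 0.6404.
SE₁ = √(p̂₁(1−p̂₁)/n₁) = √(0.4033·0.5967/672) = 0.01892; SE₂ = √(0.6404·0.3596/342) = 0.02595.
Independent samples: SE of the difference = √(SE₁² + SE₂²) = √(0.0003579664 + 0.0006734025) = 0.03211.
z* for 90% confidence is 1.645, so the margin of error is 1.645 × 0.03211 = 0.05282.
Point estimate p̂₁ − p̂₂ = 0.4033 − 0.6404 = -0.2371.
-0.2371 ± 0.05282 → (-0.290, -0.184).

(-0.290, -0.184)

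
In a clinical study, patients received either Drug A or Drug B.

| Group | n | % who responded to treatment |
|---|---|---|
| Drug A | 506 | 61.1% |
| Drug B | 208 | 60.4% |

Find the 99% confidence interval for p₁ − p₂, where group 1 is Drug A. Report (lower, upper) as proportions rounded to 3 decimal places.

The two standard errors are √(0.6110×0.3890/506) = 0.02167 and √(0.6040×0.3960/208) = 0.03391.
Because the samples are independent, SE_diff = √(0.02167² + 0.03391²) = 0.04024.
Using z* = 2.576 for 99%, ME = 2.576 × 0.04024 = 0.10366.
p̂₁ − p̂₂ = 0.0070; interval 0.0070 ± 0.10366 gives (-0.097, 0.111).

(-0.097, 0.111)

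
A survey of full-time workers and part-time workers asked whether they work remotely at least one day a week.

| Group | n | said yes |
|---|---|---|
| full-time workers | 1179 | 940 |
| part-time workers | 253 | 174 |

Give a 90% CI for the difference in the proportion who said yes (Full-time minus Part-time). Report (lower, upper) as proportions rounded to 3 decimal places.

p̂₁ = 940/1179 = 0.7973 and p̂₂ = 174/253 = 0.6877.
SE₁ = √(p̂₁(1−p̂₁)/n₁) = √(0.7973·0.2027/1179) = 0.01171; SE₂ = √(0.6877·0.3123/253) = 0.02914.
Independent samples: SE of the difference = √(SE₁² + SE₂²) = √(0.0001371241 + 0.0008491396) = 0.03140.
z* for 90% confidence is 1.645, so the margin of error is 1.645 × 0.03140 = 0.05165.
Point estimate p̂₁ − p̂₂ = 0.7973 − 0.6877 = 0.1096.
0.1096 ± 0.05165 → (0.058, 0.161).

(0.058, 0.161)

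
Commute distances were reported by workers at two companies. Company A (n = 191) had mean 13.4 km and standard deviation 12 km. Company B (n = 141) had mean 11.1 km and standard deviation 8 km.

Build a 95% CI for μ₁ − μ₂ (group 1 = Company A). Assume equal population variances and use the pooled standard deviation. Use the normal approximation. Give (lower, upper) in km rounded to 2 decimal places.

s_p = √[((n₁−1)s₁² + (n₂−1)s₂²)/(n₁+n₂−2)] = √[(190·12² + 140·8²)/330] = 10.4910.
SE = 10.4910·√(1/191 + 1/141) = 1.1648.
With z* = 1.960, margin = 1.960 × 1.1648 = 2.2830.
x̄₁ − x̄₂ = 13.4 − 11.1 = 2.3000; interval 2.3000 ± 2.2830 = (0.02, 4.58).

(0.02, 4.58)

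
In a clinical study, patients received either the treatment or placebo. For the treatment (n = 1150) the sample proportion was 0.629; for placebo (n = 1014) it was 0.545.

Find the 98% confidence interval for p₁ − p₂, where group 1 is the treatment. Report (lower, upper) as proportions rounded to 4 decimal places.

Each SE is √(p̂(1−p̂)/n): √(0.6290·0.3710/1150) = 0.01425 and √(0.5450·0.4550/1014) = 0.01564.
SE(p̂₁ − p̂₂) = √(SE₁² + SE₂²) = √(0.0002030625 + 0.0002446096) = 0.02116, since the two samples are independent.
At 98% confidence z* = 2.326; margin = 2.326 × 0.02116 = 0.04922.
The difference is 0.6290 − 0.5450 = 0.0840, so the interval is 0.0840 ± 0.04922 = (0.0348, 0.1332).

(0.0348, 0.1332)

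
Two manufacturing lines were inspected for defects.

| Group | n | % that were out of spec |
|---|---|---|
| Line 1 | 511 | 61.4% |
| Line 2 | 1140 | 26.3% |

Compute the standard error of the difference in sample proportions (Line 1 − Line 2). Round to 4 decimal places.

Each SE is √(p̂(1−p̂)/n): √(0.6140·0.3860/511) = 0.02154 and √(0.2630·0.7370/1140) = 0.01304.
SE(p̂₁ − p̂₂) = √(SE₁² + SE₂²) = √(0.0004639716 + 0.0001700416) = 0.02518, since the two samples are independent.

0.0252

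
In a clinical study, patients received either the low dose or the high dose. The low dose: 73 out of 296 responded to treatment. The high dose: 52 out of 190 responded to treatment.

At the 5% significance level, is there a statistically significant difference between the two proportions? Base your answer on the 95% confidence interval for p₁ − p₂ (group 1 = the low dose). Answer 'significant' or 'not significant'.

First, p̂₁ = 73/296 = 0.2466; p̂₂ = 52/190 = 0.2737.
The two standard errors are √(0.2466×0.7534/296) = 0.02505 and √(0.2737×0.7263/190) = 0.03235.
Because the samples are independent, SE_diff = √(0.02505² + 0.03235²) = 0.04091.
Using z* = 1.960 for 95%, ME = 1.960 × 0.04091 = 0.08018.
p̂₁ − p̂₂ = -0.0271; interval -0.0271 ± 0.08018 gives (-0.10728, 0.05308).
The interval (-0.10728, 0.05308) contains 0, so the difference is not significant.

not significant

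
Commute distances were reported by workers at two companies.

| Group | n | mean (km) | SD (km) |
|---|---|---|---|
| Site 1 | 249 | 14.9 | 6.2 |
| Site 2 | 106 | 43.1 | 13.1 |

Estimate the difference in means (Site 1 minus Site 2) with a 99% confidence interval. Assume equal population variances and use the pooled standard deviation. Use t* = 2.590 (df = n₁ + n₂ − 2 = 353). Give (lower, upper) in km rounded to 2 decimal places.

(-30.85, -25.55)

s_p = √[((n₁−1)s₁² + (n₂−1)s₂²)/(n₁+n₂−2)] = √[(248·6.2² + 105·13.1²)/353] = 8.8347.
SE = 8.8347·√(1/249 + 1/106) = 1.0246.
With t* = 2.590, margin = 2.590 × 1.0246 = 2.6537.
x̄₁ − x̄₂ = 14.9 − 43.1 = -28.2000; interval -28.2000 ± 2.6537 = (-30.85, -25.55).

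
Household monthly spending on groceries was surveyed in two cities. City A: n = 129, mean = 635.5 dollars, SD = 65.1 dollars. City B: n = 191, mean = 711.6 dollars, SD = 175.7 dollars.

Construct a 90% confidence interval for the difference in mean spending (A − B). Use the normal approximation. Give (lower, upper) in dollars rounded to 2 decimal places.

(-99.04, -53.16)

SE₁ = s₁/√n₁ = 65.1/√129 = 5.7317; SE₂ = 175.7/√191 = 12.7132.
Independent samples, unequal variances: SE_diff = √(SE₁² + SE₂²) = √(32.85238489 + 161.62545424) = 13.9455.
z* = 1.645, so margin of error = 1.645 × 13.9455 = 22.9403.
Difference in means = 635.5 − 711.6 = -76.1000.
-76.1000 ± 22.9403 → (-99.04, -53.16).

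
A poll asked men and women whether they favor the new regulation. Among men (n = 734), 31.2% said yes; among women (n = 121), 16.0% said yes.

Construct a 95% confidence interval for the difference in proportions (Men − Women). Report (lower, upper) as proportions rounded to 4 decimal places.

SE₁ = √(p̂₁(1−p̂₁)/n₁) = √(0.3120·0.6880/734) = 0.01710; SE₂ = √(0.1600·0.8400/121) = 0.03333.
Independent samples: SE of the difference = √(SE₁² + SE₂²) = √(0.00029241 + 0.0011108889) = 0.03746.
z* for 95% confidence is 1.960, so the margin of error is 1.960 × 0.03746 = 0.07342.
Point estimate p̂₁ − p̂₂ = 0.3120 − 0.1600 = 0.1520.
0.1520 ± 0.07342 → (0.0786, 0.2254).

(0.0786, 0.2254)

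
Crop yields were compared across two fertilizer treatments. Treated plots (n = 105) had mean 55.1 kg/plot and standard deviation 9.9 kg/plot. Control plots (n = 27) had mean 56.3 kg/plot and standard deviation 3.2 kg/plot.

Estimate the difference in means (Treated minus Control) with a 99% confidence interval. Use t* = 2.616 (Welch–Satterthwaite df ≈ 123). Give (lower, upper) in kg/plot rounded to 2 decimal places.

(-4.20, 1.80)

Per-group SEs: s₁/√n₁ = 9.9/√105 = 0.9661, s₂/√n₂ = 3.2/√27 = 0.6158.
Unpooled SE of the difference: √(0.93334921 + 0.37920964) = 1.1457.
Margin of error = t* · SE = 2.616 × 1.1457 = 2.9972.
x̄₁ − x̄₂ = 55.1 − 56.3 = -1.2000.
CI: -1.2000 ± 2.9972 = (-4.20, 1.80).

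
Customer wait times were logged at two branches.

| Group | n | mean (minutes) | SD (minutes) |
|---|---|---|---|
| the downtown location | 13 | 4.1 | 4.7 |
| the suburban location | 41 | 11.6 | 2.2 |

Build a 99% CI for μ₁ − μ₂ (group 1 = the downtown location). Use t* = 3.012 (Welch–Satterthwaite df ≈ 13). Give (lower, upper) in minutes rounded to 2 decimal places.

Per-group SEs: s₁/√n₁ = 4.7/√13 = 1.3035, s₂/√n₂ = 2.2/√41 = 0.3436.
Unpooled SE of the difference: √(1.69911225 + 0.11806096) = 1.3480.
Margin of error = t* · SE = 3.012 × 1.3480 = 4.0602.
x̄₁ − x̄₂ = 4.1 − 11.6 = -7.5000.
CI: -7.5000 ± 4.0602 = (-11.56, -3.44).

(-11.56, -3.44)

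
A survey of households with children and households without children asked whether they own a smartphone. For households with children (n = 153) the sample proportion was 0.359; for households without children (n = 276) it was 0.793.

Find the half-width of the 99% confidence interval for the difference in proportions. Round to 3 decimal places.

Each SE is √(p̂(1−p̂)/n): √(0.3590·0.6410/153) = 0.03878 and √(0.7930·0.2070/276) = 0.02439.
SE(p̂₁ − p̂₂) = √(SE₁² + SE₂²) = √(0.0015038884 + 0.0005948721) = 0.04581, since the two samples are independent.
At 99% confidence z* = 2.576; margin = 2.576 × 0.04581 = 0.11801.

0.118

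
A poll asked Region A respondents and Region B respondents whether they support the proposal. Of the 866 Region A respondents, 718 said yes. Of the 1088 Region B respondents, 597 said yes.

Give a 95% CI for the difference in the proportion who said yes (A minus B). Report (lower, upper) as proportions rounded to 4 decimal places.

First, p̂₁ = 718/866 = 0.8291; p̂₂ = 597/1088 = 0.5487.
The two standard errors are √(0.8291×0.1709/866) = 0.01279 and √(0.5487×0.4513/1088) = 0.01509.
Because the samples are independent, SE_diff = √(0.01279² + 0.01509²) = 0.01978.
Using z* = 1.960 for 95%, ME = 1.960 × 0.01978 = 0.03877.
p̂₁ − p̂₂ = 0.2804; interval 0.2804 ± 0.03877 gives (0.2416, 0.3192).

(0.2416, 0.3192)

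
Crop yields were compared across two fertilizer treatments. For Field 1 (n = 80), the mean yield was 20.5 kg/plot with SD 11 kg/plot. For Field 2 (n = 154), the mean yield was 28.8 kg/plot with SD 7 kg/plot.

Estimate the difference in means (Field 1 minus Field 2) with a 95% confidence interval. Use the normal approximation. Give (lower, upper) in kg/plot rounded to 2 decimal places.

Standard errors of each mean: 11/√80 = 1.2298 and 7/√154 = 0.5641.
SE(x̄₁ − x̄₂) = √(1.2298² + 0.5641²) = 1.3530 for independent samples with unequal variances.
With z* = 1.960, the margin is 1.960 × 1.3530 = 2.6519.
x̄₁ − x̄₂ = 20.5 − 28.8 = -8.3000; the interval is -8.3000 ± 2.6519 = (-10.95, -5.65).

(-10.95, -5.65)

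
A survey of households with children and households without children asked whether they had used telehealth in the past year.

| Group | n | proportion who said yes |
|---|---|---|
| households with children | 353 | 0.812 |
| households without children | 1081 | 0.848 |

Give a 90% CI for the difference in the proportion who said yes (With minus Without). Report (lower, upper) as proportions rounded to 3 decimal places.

Each SE is √(p̂(1−p̂)/n): √(0.8120·0.1880/353) = 0.02080 and √(0.8480·0.1520/1081) = 0.01092.
SE(p̂₁ − p̂₂) = √(SE₁² + SE₂²) = √(0.00043264 + 0.0001192464) = 0.02349, since the two samples are independent.
At 90% confidence z* = 1.645; margin = 1.645 × 0.02349 = 0.03864.
The difference is 0.8120 − 0.8480 = -0.0360, so the interval is -0.0360 ± 0.03864 = (-0.075, 0.003).

(-0.075, 0.003)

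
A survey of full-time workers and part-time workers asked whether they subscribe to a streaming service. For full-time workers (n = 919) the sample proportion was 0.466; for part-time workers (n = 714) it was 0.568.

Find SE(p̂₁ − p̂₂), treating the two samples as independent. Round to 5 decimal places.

0.02479

The two standard errors are √(0.4660×0.5340/919) = 0.01646 and √(0.5680×0.4320/714) = 0.01854.
Because the samples are independent, SE_diff = √(0.01646² + 0.01854²) = 0.02479.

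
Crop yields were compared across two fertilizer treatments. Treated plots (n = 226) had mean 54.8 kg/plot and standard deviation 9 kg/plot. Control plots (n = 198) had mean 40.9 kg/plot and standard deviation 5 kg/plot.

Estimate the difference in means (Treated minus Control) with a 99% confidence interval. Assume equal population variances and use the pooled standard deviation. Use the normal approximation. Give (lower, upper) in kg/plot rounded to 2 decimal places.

(12.04, 15.76)

Pooled variance s_p² = [225·9² + 197·5²] / (226+198−2) = 54.8578, so s_p = 7.4066.
SE_diff = s_p·√(1/n₁ + 1/n₂) = 7.4066·√(1/226 + 1/198) = 0.7210.
z* = 2.576; margin = 2.576 × 0.7210 = 1.8573.
Difference = 54.8 − 40.9 = 13.9000.
13.9000 ± 1.8573 → (12.04, 15.76).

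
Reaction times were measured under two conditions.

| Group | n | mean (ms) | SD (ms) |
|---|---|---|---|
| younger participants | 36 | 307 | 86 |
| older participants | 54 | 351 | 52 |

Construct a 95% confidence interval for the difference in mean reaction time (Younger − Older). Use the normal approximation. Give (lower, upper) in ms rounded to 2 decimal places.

SE₁ = s₁/√n₁ = 86/√36 = 14.3333; SE₂ = 52/√54 = 7.0763.
Independent samples, unequal variances: SE_diff = √(SE₁² + SE₂²) = √(205.44348889 + 50.07402169) = 15.9849.
z* = 1.960, so margin of error = 1.960 × 15.9849 = 31.3304.
Difference in means = 307 − 351 = -44.0000.
-44.0000 ± 31.3304 → (-75.33, -12.67).

(-75.33, -12.67)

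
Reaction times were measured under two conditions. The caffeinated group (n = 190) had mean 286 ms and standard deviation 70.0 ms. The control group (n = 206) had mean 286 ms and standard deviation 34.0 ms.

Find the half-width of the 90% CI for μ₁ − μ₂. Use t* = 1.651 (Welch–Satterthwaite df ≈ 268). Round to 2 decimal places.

9.25

Standard errors of each mean: 70.0/√190 = 5.0783 and 34.0/√206 = 2.3689.
SE(x̄₁ − x̄₂) = √(5.0783² + 2.3689²) = 5.6036 for independent samples with unequal variances.
With t* = 1.651, the margin is 1.651 × 5.6036 = 9.2515.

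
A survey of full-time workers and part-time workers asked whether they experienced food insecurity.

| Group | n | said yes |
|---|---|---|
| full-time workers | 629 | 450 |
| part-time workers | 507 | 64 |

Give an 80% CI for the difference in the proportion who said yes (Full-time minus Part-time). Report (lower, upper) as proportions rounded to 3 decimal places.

p̂₁ = 450/629 = 0.7154 and p̂₂ = 64/507 = 0.1262.
SE₁ = √(p̂₁(1−p̂₁)/n₁) = √(0.7154·0.2846/629) = 0.01799; SE₂ = √(0.1262·0.8738/507) = 0.01475.
Independent samples: SE of the difference = √(SE₁² + SE₂²) = √(0.0003236401 + 0.0002175625) = 0.02326.
z* for 80% confidence is 1.282, so the margin of error is 1.282 × 0.02326 = 0.02982.
Point estimate p̂₁ − p̂₂ = 0.7154 − 0.1262 = 0.5892.
0.5892 ± 0.02982 → (0.559, 0.619).

(0.559, 0.619)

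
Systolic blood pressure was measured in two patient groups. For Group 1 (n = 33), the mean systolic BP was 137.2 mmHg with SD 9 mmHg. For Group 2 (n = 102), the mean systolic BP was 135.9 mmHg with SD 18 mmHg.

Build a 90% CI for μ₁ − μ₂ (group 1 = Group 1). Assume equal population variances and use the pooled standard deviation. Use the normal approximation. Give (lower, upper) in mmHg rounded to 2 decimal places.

s_p = √[((n₁−1)s₁² + (n₂−1)s₂²)/(n₁+n₂−2)] = √[(32·9² + 101·18²)/133] = 16.2952.
SE = 16.2952·√(1/33 + 1/102) = 3.2634.
With z* = 1.645, margin = 1.645 × 3.2634 = 5.3683.
x̄₁ − x̄₂ = 137.2 − 135.9 = 1.3000; interval 1.3000 ± 5.3683 = (-4.07, 6.67).

(-4.07, 6.67)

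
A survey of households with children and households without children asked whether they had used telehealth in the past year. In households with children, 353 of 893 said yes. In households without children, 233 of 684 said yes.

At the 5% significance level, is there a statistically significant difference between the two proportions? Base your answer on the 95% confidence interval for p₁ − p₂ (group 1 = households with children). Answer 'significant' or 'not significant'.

significant

Sample proportions: 353/893 = 0.3953, 233/684 = 0.3406.
Each SE is √(p̂(1−p̂)/n): √(0.3953·0.6047/893) = 0.01636 and √(0.3406·0.6594/684) = 0.01812.
SE(p̂₁ − p̂₂) = √(SE₁² + SE₂²) = √(0.0002676496 + 0.0003283344) = 0.02441, since the two samples are independent.
At 95% confidence z* = 1.960; margin = 1.960 × 0.02441 = 0.04784.
The difference is 0.3953 − 0.3406 = 0.0547, so the interval is 0.0547 ± 0.04784 = (0.00686, 0.10254).
The interval (0.00686, 0.10254) does not contain 0, so the difference is significant.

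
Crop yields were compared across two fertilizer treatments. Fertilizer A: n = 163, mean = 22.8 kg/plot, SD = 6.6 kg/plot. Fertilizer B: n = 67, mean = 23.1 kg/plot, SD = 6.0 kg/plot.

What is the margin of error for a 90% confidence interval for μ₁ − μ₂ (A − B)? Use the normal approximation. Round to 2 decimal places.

Standard errors of each mean: 6.6/√163 = 0.5170 and 6.0/√67 = 0.7330.
SE(x̄₁ − x̄₂) = √(0.5170² + 0.7330²) = 0.8970 for independent samples with unequal variances.
With z* = 1.645, the margin is 1.645 × 0.8970 = 1.4756.

1.48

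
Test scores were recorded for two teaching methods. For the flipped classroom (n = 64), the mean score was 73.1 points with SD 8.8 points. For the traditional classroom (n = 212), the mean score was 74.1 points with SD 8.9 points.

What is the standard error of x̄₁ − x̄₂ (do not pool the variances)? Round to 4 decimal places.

Per-group SEs: s₁/√n₁ = 8.8/√64 = 1.1000, s₂/√n₂ = 8.9/√212 = 0.6113.
Unpooled SE of the difference: √(1.21 + 0.37368769) = 1.2584.

1.2584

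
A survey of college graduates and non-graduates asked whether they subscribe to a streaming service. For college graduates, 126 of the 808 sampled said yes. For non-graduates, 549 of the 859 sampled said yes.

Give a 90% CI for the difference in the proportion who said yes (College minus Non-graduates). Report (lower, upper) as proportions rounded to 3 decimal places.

Sample proportions: 126/808 = 0.1559, 549/859 = 0.6391.
Each SE is √(p̂(1−p̂)/n): √(0.1559·0.8441/808) = 0.01276 and √(0.6391·0.3609/859) = 0.01639.
SE(p̂₁ − p̂₂) = √(SE₁² + SE₂²) = √(0.0001628176 + 0.0002686321) = 0.02077, since the two samples are independent.
At 90% confidence z* = 1.645; margin = 1.645 × 0.02077 = 0.03417.
The difference is 0.1559 − 0.6391 = -0.4832, so the interval is -0.4832 ± 0.03417 = (-0.517, -0.449).

(-0.517, -0.449)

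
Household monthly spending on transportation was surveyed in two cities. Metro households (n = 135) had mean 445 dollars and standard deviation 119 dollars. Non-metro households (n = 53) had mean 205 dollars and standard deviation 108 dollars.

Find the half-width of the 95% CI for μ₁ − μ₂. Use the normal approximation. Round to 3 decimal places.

35.333

Standard errors of each mean: 119/√135 = 10.2419 and 108/√53 = 14.8349.
SE(x̄₁ − x̄₂) = √(10.2419² + 14.8349²) = 18.0269 for independent samples with unequal variances.
With z* = 1.960, the margin is 1.960 × 18.0269 = 35.3327.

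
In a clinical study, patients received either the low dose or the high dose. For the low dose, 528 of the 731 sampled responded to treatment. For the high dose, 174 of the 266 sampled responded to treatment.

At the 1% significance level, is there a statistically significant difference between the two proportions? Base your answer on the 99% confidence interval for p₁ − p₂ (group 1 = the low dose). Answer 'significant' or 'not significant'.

not significant

Sample proportions: 528/731 = 0.7223, 174/266 = 0.6541.
Each SE is √(p̂(1−p̂)/n): √(0.7223·0.2777/731) = 0.01656 and √(0.6541·0.3459/266) = 0.02916.
SE(p̂₁ − p̂₂) = √(SE₁² + SE₂²) = √(0.0002742336 + 0.0008503056) = 0.03353, since the two samples are independent.
At 99% confidence z* = 2.576; margin = 2.576 × 0.03353 = 0.08637.
The difference is 0.7223 − 0.6541 = 0.0682, so the interval is 0.0682 ± 0.08637 = (-0.01817, 0.15457).
The interval (-0.01817, 0.15457) contains 0, so the difference is not significant.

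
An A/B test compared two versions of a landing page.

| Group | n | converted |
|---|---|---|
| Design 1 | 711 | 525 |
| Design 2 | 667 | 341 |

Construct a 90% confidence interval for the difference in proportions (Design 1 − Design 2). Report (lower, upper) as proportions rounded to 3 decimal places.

p̂₁ = 525/711 = 0.7384 and p̂₂ = 341/667 = 0.5112.
SE₁ = √(p̂₁(1−p̂₁)/n₁) = √(0.7384·0.2616/711) = 0.01648; SE₂ = √(0.5112·0.4888/667) = 0.01936.
Independent samples: SE of the difference = √(SE₁² + SE₂²) = √(0.0002715904 + 0.0003748096) = 0.02542.
z* for 90% confidence is 1.645, so the margin of error is 1.645 × 0.02542 = 0.04182.
Point estimate p̂₁ − p̂₂ = 0.7384 − 0.5112 = 0.2272.
0.2272 ± 0.04182 → (0.185, 0.269).

(0.185, 0.269)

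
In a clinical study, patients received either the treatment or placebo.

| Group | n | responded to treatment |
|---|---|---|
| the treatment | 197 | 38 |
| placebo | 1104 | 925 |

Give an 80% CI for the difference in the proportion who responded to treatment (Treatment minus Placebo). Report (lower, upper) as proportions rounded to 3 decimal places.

Sample proportions: 38/197 = 0.1929, 925/1104 = 0.8379.
Each SE is √(p̂(1−p̂)/n): √(0.1929·0.8071/197) = 0.02811 and √(0.8379·0.1621/1104) = 0.01109.
SE(p̂₁ − p̂₂) = √(SE₁² + SE₂²) = √(0.0007901721 + 0.0001229881) = 0.03022, since the two samples are independent.
At 80% confidence z* = 1.282; margin = 1.282 × 0.03022 = 0.03874.
The difference is 0.1929 − 0.8379 = -0.6450, so the interval is -0.6450 ± 0.03874 = (-0.684, -0.606).

(-0.684, -0.606)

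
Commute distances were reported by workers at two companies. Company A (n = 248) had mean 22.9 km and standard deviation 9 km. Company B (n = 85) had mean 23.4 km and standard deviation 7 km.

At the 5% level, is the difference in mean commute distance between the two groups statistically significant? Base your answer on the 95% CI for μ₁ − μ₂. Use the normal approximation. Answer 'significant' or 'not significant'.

not significant

Standard errors of each mean: 9/√248 = 0.5715 and 7/√85 = 0.7593.
SE(x̄₁ − x̄₂) = √(0.5715² + 0.7593²) = 0.9503 for independent samples with unequal variances.
With z* = 1.960, the margin is 1.960 × 0.9503 = 1.8626.
x̄₁ − x̄₂ = 22.9 − 23.4 = -0.5000; the interval is -0.5000 ± 1.8626 = (-2.3626, 1.3626).
The interval (-2.3626, 1.3626) contains 0, so the difference is not significant.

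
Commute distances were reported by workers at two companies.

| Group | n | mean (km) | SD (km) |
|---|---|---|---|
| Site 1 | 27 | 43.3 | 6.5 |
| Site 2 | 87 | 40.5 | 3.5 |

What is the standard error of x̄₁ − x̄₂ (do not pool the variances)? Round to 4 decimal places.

1.3060

SE₁ = s₁/√n₁ = 6.5/√27 = 1.2509; SE₂ = 3.5/√87 = 0.3752.
Independent samples, unequal variances: SE_diff = √(SE₁² + SE₂²) = √(1.56475081 + 0.14077504) = 1.3060.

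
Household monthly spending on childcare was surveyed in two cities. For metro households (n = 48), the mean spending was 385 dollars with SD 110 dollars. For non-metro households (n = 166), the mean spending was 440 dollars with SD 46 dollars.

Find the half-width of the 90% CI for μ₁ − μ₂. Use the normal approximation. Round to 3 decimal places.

26.770

SE₁ = s₁/√n₁ = 110/√48 = 15.8771; SE₂ = 46/√166 = 3.5703.
Independent samples, unequal variances: SE_diff = √(SE₁² + SE₂²) = √(252.08230441 + 12.74704209) = 16.2736.
z* = 1.645, so margin of error = 1.645 × 16.2736 = 26.7701.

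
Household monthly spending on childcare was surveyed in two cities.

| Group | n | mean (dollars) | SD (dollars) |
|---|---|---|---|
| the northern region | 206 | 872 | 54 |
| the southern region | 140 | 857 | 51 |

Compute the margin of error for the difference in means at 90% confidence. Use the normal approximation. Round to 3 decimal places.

SE₁ = s₁/√n₁ = 54/√206 = 3.7624; SE₂ = 51/√140 = 4.3103.
Independent samples, unequal variances: SE_diff = √(SE₁² + SE₂²) = √(14.15565376 + 18.57868609) = 5.7214.
z* = 1.645, so margin of error = 1.645 × 5.7214 = 9.4117.

9.412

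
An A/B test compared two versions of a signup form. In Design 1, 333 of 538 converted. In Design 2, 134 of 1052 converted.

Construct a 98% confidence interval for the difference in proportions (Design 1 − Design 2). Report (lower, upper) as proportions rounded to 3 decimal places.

Sample proportions: 333/538 = 0.6190, 134/1052 = 0.1274.
Each SE is √(p̂(1−p̂)/n): √(0.6190·0.3810/538) = 0.02094 and √(0.1274·0.8726/1052) = 0.01028.
SE(p̂₁ − p̂₂) = √(SE₁² + SE₂²) = √(0.0004384836 + 0.0001056784) = 0.02333, since the two samples are independent.
At 98% confidence z* = 2.326; margin = 2.326 × 0.02333 = 0.05427.
The difference is 0.6190 − 0.1274 = 0.4916, so the interval is 0.4916 ± 0.05427 = (0.437, 0.546).

(0.437, 0.546)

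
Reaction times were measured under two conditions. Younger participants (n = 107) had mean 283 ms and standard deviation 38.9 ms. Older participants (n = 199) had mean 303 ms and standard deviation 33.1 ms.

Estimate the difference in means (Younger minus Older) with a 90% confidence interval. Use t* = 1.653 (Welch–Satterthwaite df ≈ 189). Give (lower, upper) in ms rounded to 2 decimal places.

(-27.33, -12.67)

Per-group SEs: s₁/√n₁ = 38.9/√107 = 3.7606, s₂/√n₂ = 33.1/√199 = 2.3464.
Unpooled SE of the difference: √(14.14211236 + 5.50559296) = 4.4326.
Margin of error = t* · SE = 1.653 × 4.4326 = 7.3271.
x̄₁ − x̄₂ = 283 − 303 = -20.0000.
CI: -20.0000 ± 7.3271 = (-27.33, -12.67).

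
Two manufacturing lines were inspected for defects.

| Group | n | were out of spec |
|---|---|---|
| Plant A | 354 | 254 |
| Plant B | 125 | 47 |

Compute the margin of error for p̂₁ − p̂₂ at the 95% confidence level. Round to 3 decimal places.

p̂₁ = 254/354 = 0.7175 and p̂₂ = 47/125 = 0.3760.
SE₁ = √(p̂₁(1−p̂₁)/n₁) = √(0.7175·0.2825/354) = 0.02393; SE₂ = √(0.3760·0.6240/125) = 0.04332.
Independent samples: SE of the difference = √(SE₁² + SE₂²) = √(0.0005726449 + 0.0018766224) = 0.04949.
z* for 95% confidence is 1.960, so the margin of error is 1.960 × 0.04949 = 0.09700.

0.097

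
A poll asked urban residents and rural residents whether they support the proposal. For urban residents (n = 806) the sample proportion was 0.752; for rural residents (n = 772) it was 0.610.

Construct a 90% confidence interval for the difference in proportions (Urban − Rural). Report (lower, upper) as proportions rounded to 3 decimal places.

(0.104, 0.180)

SE₁ = √(p̂₁(1−p̂₁)/n₁) = √(0.7520·0.2480/806) = 0.01521; SE₂ = √(0.6100·0.3900/772) = 0.01755.
Independent samples: SE of the difference = √(SE₁² + SE₂²) = √(0.0002313441 + 0.0003080025) = 0.02322.
z* for 90% confidence is 1.645, so the margin of error is 1.645 × 0.02322 = 0.03820.
Point estimate p̂₁ − p̂₂ = 0.7520 − 0.6100 = 0.1420.
0.1420 ± 0.03820 → (0.104, 0.180).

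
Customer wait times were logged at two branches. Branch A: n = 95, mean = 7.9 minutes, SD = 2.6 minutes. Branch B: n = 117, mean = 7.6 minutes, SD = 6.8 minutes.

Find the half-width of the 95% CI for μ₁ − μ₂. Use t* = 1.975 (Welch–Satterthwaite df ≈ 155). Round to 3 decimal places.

SE₁ = s₁/√n₁ = 2.6/√95 = 0.2668; SE₂ = 6.8/√117 = 0.6287.
Independent samples, unequal variances: SE_diff = √(SE₁² + SE₂²) = √(0.07118224 + 0.39526369) = 0.6830.
t* = 1.975, so margin of error = 1.975 × 0.6830 = 1.3489.

1.349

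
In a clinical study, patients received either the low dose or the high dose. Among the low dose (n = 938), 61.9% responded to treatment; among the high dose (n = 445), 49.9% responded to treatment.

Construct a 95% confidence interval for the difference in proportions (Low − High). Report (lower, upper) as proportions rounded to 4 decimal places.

Each SE is √(p̂(1−p̂)/n): √(0.6190·0.3810/938) = 0.01586 and √(0.4990·0.5010/445) = 0.02370.
SE(p̂₁ − p̂₂) = √(SE₁² + SE₂²) = √(0.0002515396 + 0.00056169) = 0.02852, since the two samples are independent.
At 95% confidence z* = 1.960; margin = 1.960 × 0.02852 = 0.05590.
The difference is 0.6190 − 0.4990 = 0.1200, so the interval is 0.1200 ± 0.05590 = (0.0641, 0.1759).

(0.0641, 0.1759)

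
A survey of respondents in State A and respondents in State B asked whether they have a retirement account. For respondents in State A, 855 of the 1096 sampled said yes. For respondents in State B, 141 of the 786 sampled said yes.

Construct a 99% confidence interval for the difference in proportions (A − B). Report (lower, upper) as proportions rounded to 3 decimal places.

First, p̂₁ = 855/1096 = 0.7801; p̂₂ = 141/786 = 0.1794.
The two standard errors are √(0.7801×0.2199/1096) = 0.01251 and √(0.1794×0.8206/786) = 0.01369.
Because the samples are independent, SE_diff = √(0.01251² + 0.01369²) = 0.01854.
Using z* = 2.576 for 99%, ME = 2.576 × 0.01854 = 0.04776.
p̂₁ − p̂₂ = 0.6007; interval 0.6007 ± 0.04776 gives (0.553, 0.648).

(0.553, 0.648)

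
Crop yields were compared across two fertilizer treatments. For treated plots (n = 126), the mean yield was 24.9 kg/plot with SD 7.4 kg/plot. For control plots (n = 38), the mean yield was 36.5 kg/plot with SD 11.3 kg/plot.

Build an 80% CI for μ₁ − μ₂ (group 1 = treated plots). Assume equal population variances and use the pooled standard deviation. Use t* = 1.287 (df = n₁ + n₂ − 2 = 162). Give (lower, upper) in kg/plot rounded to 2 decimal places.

(-13.61, -9.59)

s_p = √[((n₁−1)s₁² + (n₂−1)s₂²)/(n₁+n₂−2)] = √[(125·7.4² + 37·11.3²)/162] = 8.4508.
SE = 8.4508·√(1/126 + 1/38) = 1.5640.
With t* = 1.287, margin = 1.287 × 1.5640 = 2.0129.
x̄₁ − x̄₂ = 24.9 − 36.5 = -11.6000; interval -11.6000 ± 2.0129 = (-13.61, -9.59).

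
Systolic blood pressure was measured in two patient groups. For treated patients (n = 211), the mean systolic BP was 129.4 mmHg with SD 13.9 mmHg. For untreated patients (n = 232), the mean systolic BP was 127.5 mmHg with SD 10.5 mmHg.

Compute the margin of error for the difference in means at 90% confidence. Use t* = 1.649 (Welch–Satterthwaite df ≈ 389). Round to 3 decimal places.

Per-group SEs: s₁/√n₁ = 13.9/√211 = 0.9569, s₂/√n₂ = 10.5/√232 = 0.6894.
Unpooled SE of the difference: √(0.91565761 + 0.47527236) = 1.1794.
Margin of error = t* · SE = 1.649 × 1.1794 = 1.9448.

1.945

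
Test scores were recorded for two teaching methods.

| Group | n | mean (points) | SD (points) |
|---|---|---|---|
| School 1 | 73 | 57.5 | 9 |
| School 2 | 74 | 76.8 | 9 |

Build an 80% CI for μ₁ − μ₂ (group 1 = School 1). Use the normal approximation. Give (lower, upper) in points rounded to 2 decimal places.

(-21.20, -17.40)

SE₁ = s₁/√n₁ = 9/√73 = 1.0534; SE₂ = 9/√74 = 1.0462.
Independent samples, unequal variances: SE_diff = √(SE₁² + SE₂²) = √(1.10965156 + 1.09453444) = 1.4847.
z* = 1.282, so margin of error = 1.282 × 1.4847 = 1.9034.
Difference in means = 57.5 − 76.8 = -19.3000.
-19.3000 ± 1.9034 → (-21.20, -17.40).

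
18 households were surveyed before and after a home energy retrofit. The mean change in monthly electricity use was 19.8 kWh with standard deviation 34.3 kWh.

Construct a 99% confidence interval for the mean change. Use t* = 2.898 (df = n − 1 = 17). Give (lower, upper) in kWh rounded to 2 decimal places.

This is a matched-pairs design, so SE = s_d/√n = 34.3/√18 = 8.0846.
Margin = 2.898 × 8.0846 = 23.4292; the interval is 19.8 ± 23.4292 = (-3.63, 43.23).

(-3.63, 43.23)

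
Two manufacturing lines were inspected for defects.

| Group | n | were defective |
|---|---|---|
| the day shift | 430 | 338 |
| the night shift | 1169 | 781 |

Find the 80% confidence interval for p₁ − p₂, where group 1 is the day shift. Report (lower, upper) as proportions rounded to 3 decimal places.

(0.087, 0.149)

p̂₁ = 338/430 = 0.7860 and p̂₂ = 781/1169 = 0.6681.
SE₁ = √(p̂₁(1−p̂₁)/n₁) = √(0.7860·0.2140/430) = 0.01978; SE₂ = √(0.6681·0.3319/1169) = 0.01377.
Independent samples: SE of the difference = √(SE₁² + SE₂²) = √(0.0003912484 + 0.0001896129) = 0.02410.
z* for 80% confidence is 1.282, so the margin of error is 1.282 × 0.02410 = 0.03090.
Point estimate p̂₁ − p̂₂ = 0.7860 − 0.6681 = 0.1179.
0.1179 ± 0.03090 → (0.087, 0.149).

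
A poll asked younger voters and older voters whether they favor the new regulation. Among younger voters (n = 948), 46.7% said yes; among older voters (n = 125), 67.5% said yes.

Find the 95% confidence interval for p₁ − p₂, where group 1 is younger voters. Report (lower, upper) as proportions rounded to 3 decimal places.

(-0.296, -0.120)

The two standard errors are √(0.4670×0.5330/948) = 0.01620 and √(0.6750×0.3250/125) = 0.04189.
Because the samples are independent, SE_diff = √(0.01620² + 0.04189²) = 0.04491.
Using z* = 1.960 for 95%, ME = 1.960 × 0.04491 = 0.08802.
p̂₁ − p̂₂ = -0.2080; interval -0.2080 ± 0.08802 gives (-0.296, -0.120).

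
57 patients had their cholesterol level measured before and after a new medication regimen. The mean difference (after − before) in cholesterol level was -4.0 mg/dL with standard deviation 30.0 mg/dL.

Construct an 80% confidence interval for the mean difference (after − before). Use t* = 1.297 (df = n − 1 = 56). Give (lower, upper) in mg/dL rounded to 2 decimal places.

Paired design: SE = s_d/√n = 30.0/√57 = 3.9736.
t* = 1.297; margin of error = 1.297 × 3.9736 = 5.1538.
-4.0 ± 5.1538 → (-9.15, 1.15).

(-9.15, 1.15)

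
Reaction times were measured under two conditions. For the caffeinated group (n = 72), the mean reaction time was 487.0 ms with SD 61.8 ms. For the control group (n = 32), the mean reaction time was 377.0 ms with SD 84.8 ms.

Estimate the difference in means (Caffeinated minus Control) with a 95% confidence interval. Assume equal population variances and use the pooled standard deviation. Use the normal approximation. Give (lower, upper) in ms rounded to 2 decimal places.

s_p = √[((n₁−1)s₁² + (n₂−1)s₂²)/(n₁+n₂−2)] = √[(71·61.8² + 31·84.8²)/102] = 69.5989.
SE = 69.5989·√(1/72 + 1/32) = 14.7869.
With z* = 1.960, margin = 1.960 × 14.7869 = 28.9823.
x̄₁ − x̄₂ = 487.0 − 377.0 = 110.0000; interval 110.0000 ± 28.9823 = (81.02, 138.98).

(81.02, 138.98)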